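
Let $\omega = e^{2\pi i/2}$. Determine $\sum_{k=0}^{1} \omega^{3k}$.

Let ζ = ω^3 = e^(2πi·3/2). Since 2 ∤ 3, ζ ≠ 1.
Sum = Σ_{k=0}^{1} ζ^k = (ζ^2 - 1)/(ζ - 1) = (ω^{3·2} - 1)/(ζ - 1) = (1 - 1)/(ζ - 1) = 0


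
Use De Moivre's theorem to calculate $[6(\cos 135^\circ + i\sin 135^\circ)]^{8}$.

By De Moivre: z^n = r^n(cos(nθ) + i sin(nθ))
= 6^8(cos(8*135°) + i sin(8*135°))
= 1679616(cos 0° + i sin 0°)
= 1679616


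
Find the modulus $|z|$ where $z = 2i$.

|z| = sqrt(a^2 + b^2) = sqrt(0^2 + 2^2) = sqrt(4) = 2


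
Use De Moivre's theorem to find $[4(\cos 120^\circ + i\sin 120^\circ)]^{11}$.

By De Moivre: z^n = r^n(cos(nθ) + i sin(nθ))
= 4^11(cos(11*120°) + i sin(11*120°))
= 4194304(cos 240° + i sin 240°)
= -2097152 - 2097152*sqrt(3)i


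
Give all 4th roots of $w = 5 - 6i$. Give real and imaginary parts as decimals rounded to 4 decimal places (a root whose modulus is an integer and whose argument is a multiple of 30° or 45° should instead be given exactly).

|w| = sqrt(61) ≈ 7.810250, arg(w) ≈ 309.805571°
Root modulus = sqrt(61)^(1/4) ≈ 1.671730
Root arguments: θ_k = (arg(w) + 360°k)/4 for k = 0, 1, ..., 3
Compute each root as (root modulus)(cos θ_k + i sin θ_k) using full-precision intermediates, then round to 4 decimal places.
Roots: 0.3632 + 1.6318i, -1.6318 + 0.3632i, -0.3632 - 1.6318i, 1.6318 - 0.3632i


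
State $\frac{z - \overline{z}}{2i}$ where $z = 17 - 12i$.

z - conjugate(z) = 2bi
(z - conjugate(z))/(2i) = 2bi/(2i) = b = -12


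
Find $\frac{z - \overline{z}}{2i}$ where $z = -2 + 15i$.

z - conjugate(z) = 2bi
(z - conjugate(z))/(2i) = 2bi/(2i) = b = 15


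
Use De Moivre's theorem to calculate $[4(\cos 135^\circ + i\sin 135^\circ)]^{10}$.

By De Moivre: z^n = r^n(cos(nθ) + i sin(nθ))
= 4^10(cos(10*135°) + i sin(10*135°))
= 1048576(cos 270° + i sin 270°)
= -1048576i


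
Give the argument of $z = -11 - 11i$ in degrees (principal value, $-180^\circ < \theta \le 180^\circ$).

θ = arctan(b/a) = arctan(-11/-11) (quadrant-adjusted) = -135°


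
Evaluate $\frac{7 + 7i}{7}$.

Divisor is real, so divide each part by 7:
= 1 + i


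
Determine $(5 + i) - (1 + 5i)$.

(5 - 1) + (1 - 5)i = 4 - 4i


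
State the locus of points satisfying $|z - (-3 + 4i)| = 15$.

|z - z0| = r describes a circle centered at z0 with radius r
Here z0 = -3 + 4i and r = 15
Locus: Circle centered at (-3, 4) with radius 15


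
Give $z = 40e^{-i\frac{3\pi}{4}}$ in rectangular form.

a = r cos θ = 40 * -sqrt(2)/2 = -20*sqrt(2)
b = r sin θ = 40 * -sqrt(2)/2 = -20*sqrt(2)
z = -20*sqrt(2) - 20*sqrt(2)i


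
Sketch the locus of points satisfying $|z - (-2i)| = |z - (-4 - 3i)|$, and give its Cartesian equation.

|z - z1| = |z - z2| means z is equidistant from z1 and z2,
i.e. the perpendicular bisector of the segment from (0, -2) to (-4, -3) (midpoint (-2, -5/2)).
With z = x + yi, square both sides:
(x - 0)^2 + (y - (-2))^2 = (x - (-4))^2 + (y - (-3))^2
The x^2 and y^2 terms cancel: -8x + (-2)y = 25 - 4 = 21
Simplify: 8x + 2y = -21
Locus: Perpendicular bisector of the segment from (0, -2) to (-4, -3): the line 8x + 2y = -21


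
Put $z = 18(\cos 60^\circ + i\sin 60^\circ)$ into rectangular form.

a = r cos θ = 18 * 1/2 = 9
b = r sin θ = 18 * sqrt(3)/2 = 9*sqrt(3)
z = 9 + 9*sqrt(3)i


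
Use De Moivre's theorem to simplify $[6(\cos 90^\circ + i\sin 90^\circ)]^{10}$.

By De Moivre: z^n = r^n(cos(nθ) + i sin(nθ))
= 6^10(cos(10*90°) + i sin(10*90°))
= 60466176(cos 180° + i sin 180°)
= -60466176


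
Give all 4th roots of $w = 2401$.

|w| = 2401, arg(w) = 0°
Root modulus = 2401^(1/4) = 7
Root arguments: θ_k = (0° + 360°k)/4 for k = 0, 1, ..., 3
Roots: 7, 7i, -7, -7i


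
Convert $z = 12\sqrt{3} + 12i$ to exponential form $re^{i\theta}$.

r = |z| = sqrt((12*sqrt(3))^2 + (12)^2) = sqrt(432 + 144) = sqrt(576) = 24
θ = arctan(b/a) = arctan(12/20.7846) (quadrant-adjusted) = 30° = π/6
z = 24e^(i*π/6)


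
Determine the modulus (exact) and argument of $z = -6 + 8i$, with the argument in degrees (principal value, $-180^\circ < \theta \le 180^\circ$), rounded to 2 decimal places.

|z| = sqrt((-6)^2 + 8^2) = 10
arg(z) = arctan(b/a) = arctan(8/-6) (quadrant-adjusted) = 126.87°


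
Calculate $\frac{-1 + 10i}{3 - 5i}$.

Multiply numerator and denominator by conjugate (3 + 5i):
= (-1 + 10i)(3 + 5i) / (3^2 + (-5)^2)
= (-53 + 25i) / 34
= -53/34 + (25/34)i


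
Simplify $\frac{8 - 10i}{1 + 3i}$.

Multiply numerator and denominator by conjugate (1 - 3i):
= (8 - 10i)(1 - 3i) / (1^2 + 3^2)
= (-22 - 34i) / 10
Divide through by 2: (-11 - 17i) / 5
= -11/5 - (17/5)i


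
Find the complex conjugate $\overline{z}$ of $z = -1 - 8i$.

If z = a + bi, then conjugate(z) = a - bi
conjugate(-1 - 8i) = -1 + 8i


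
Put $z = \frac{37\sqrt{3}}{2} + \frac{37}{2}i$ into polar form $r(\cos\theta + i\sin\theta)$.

r = |z| = sqrt(a^2 + b^2) = sqrt((37*sqrt(3)/2)^2 + (37/2)^2) = sqrt(4107/4 + 1369/4) = sqrt(1369) = 37
θ = arctan(b/a) = arctan(18.5/32.0429) (quadrant-adjusted) = 30°
z = 37(cos 30° + i sin 30°)


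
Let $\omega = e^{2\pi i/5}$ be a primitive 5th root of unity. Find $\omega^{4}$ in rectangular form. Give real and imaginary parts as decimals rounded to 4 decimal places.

ω^4 = e^(2πi·4/5) = e^(i·8π/5)
= cos(8π/5) + i sin(8π/5)
= 0.3090 - 0.9511i


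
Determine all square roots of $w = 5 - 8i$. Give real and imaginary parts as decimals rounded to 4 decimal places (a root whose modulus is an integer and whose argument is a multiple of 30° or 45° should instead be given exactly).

|w| = sqrt(89) ≈ 9.433981, arg(w) ≈ 302.005383°
Root modulus = sqrt(89)^(1/2) ≈ 3.071479
Root arguments: θ_k = (arg(w) + 360°k)/2 for k = 0, 1, ..., 1
Compute each root as (root modulus)(cos θ_k + i sin θ_k) using full-precision intermediates, then round to 4 decimal places.
Roots: -2.6864 + 1.4890i, 2.6864 - 1.4890i


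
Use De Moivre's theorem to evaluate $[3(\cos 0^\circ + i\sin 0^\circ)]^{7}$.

By De Moivre: z^n = r^n(cos(nθ) + i sin(nθ))
= 3^7(cos(7*0°) + i sin(7*0°))
= 2187(cos 0° + i sin 0°)
= 2187


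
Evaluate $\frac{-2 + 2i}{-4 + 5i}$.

Multiply numerator and denominator by conjugate (-4 - 5i):
= (-2 + 2i)(-4 - 5i) / ((-4)^2 + 5^2)
= (18 + 2i) / 41
= 18/41 + (2/41)i


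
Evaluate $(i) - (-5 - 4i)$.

(0 - (-5)) + (1 - (-4))i = 5 + 5i


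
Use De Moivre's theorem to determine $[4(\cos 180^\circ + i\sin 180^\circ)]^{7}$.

By De Moivre: z^n = r^n(cos(nθ) + i sin(nθ))
= 4^7(cos(7*180°) + i sin(7*180°))
= 16384(cos 180° + i sin 180°)
= -16384


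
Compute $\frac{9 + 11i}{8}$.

Divisor is real, so divide each part by 8:
= 9/8 + (11/8)i


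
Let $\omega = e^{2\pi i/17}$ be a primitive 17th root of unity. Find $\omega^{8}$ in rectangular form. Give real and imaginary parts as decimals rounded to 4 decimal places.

ω^8 = e^(2πi·8/17) = e^(i·16π/17)
= cos(16π/17) + i sin(16π/17)
= -0.9830 + 0.1837i


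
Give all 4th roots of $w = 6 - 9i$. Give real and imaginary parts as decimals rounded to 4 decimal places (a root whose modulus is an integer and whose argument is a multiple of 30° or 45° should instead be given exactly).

|w| = sqrt(117) ≈ 10.816654, arg(w) ≈ 303.690068°
Root modulus = sqrt(117)^(1/4) ≈ 1.813524
Root arguments: θ_k = (arg(w) + 360°k)/4 for k = 0, 1, ..., 3
Compute each root as (root modulus)(cos θ_k + i sin θ_k) using full-precision intermediates, then round to 4 decimal places.
Roots: 0.4411 + 1.7591i, -1.7591 + 0.4411i, -0.4411 - 1.7591i, 1.7591 - 0.4411i


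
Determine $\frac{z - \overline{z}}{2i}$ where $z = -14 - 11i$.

z - conjugate(z) = 2bi
(z - conjugate(z))/(2i) = 2bi/(2i) = b = -11


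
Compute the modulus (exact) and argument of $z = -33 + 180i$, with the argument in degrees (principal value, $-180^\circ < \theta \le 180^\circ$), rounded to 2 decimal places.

|z| = sqrt((-33)^2 + 180^2) = 183
arg(z) = arctan(b/a) = arctan(180/-33) (quadrant-adjusted) = 100.39°


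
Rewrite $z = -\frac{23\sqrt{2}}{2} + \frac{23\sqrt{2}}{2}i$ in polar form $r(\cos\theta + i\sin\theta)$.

r = |z| = sqrt(a^2 + b^2) = sqrt((-23*sqrt(2)/2)^2 + (23*sqrt(2)/2)^2) = sqrt(529/2 + 529/2) = sqrt(529) = 23
θ = arctan(b/a) = arctan(16.2635/-16.2635) (quadrant-adjusted) = 135°
z = 23(cos 135° + i sin 135°)


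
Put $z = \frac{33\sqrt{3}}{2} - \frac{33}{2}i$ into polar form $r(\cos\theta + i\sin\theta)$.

r = |z| = sqrt(a^2 + b^2) = sqrt((33*sqrt(3)/2)^2 + (-33/2)^2) = sqrt(3267/4 + 1089/4) = sqrt(1089) = 33
θ = arctan(b/a) = arctan(-16.5/28.5788) (quadrant-adjusted) = 330°
z = 33(cos 330° + i sin 330°)


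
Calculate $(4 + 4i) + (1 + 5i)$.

(4 + 1) + (4 + 5)i = 5 + 9i


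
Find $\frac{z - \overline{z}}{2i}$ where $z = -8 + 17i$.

z - conjugate(z) = 2bi
(z - conjugate(z))/(2i) = 2bi/(2i) = b = 17


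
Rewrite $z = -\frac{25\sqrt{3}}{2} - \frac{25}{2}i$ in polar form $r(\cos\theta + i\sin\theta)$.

r = |z| = sqrt(a^2 + b^2) = sqrt((-25*sqrt(3)/2)^2 + (-25/2)^2) = sqrt(1875/4 + 625/4) = sqrt(625) = 25
θ = arctan(b/a) = arctan(-12.5/-21.6506) (quadrant-adjusted) = 210°
z = 25(cos 210° + i sin 210°)


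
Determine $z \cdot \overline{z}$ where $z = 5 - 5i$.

z * conjugate(z) = |z|^2 = a^2 + b^2
= 5^2 + (-5)^2 = 50


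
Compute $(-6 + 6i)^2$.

(a + bi)^2 = a^2 - b^2 + 2abi
= (-6)^2 - 6^2 + 2*(-6)*6i
= -72i


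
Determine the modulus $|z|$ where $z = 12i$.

|z| = sqrt(a^2 + b^2) = sqrt(0^2 + 12^2) = sqrt(144) = 12


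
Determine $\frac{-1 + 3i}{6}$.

Divisor is real, so divide each part by 6:
= -1/6 + (1/2)i


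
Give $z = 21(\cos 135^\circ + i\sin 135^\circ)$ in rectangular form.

a = r cos θ = 21 * -sqrt(2)/2 = -21*sqrt(2)/2
b = r sin θ = 21 * sqrt(2)/2 = 21*sqrt(2)/2
z = -21*sqrt(2)/2 + (21*sqrt(2)/2)i


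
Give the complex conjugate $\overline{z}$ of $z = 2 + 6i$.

If z = a + bi, then conjugate(z) = a - bi
conjugate(2 + 6i) = 2 - 6i


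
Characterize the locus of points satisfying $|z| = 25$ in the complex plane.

|z| = 25 means sqrt(x^2 + y^2) = 25
This is a circle of radius 25 centered at the origin


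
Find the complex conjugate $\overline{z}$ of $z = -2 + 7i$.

If z = a + bi, then conjugate(z) = a - bi
conjugate(-2 + 7i) = -2 - 7i


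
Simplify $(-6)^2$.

(a + bi)^2 = a^2 - b^2 + 2abi
= (-6)^2 - 0^2 + 2*(-6)*0i
= 36


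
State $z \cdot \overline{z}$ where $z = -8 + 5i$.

z * conjugate(z) = |z|^2 = a^2 + b^2
= (-8)^2 + 5^2 = 89


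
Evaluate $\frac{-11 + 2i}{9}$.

Divisor is real, so divide each part by 9:
= -11/9 + (2/9)i


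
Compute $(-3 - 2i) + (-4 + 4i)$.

(-3 + (-4)) + (-2 + 4)i = -7 + 2i


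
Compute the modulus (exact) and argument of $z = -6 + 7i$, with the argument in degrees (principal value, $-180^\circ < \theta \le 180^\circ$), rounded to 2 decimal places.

|z| = sqrt((-6)^2 + 7^2) = sqrt(85)
arg(z) = arctan(b/a) = arctan(7/-6) (quadrant-adjusted) = 130.60°


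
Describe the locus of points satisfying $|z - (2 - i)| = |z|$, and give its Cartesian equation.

|z - z1| = |z - z2| means z is equidistant from z1 and z2,
i.e. the perpendicular bisector of the segment from (2, -1) to (0, 0) (midpoint (1, -1/2)).
With z = x + yi, square both sides:
(x - 2)^2 + (y - (-1))^2 = (x - 0)^2 + (y - 0)^2
The x^2 and y^2 terms cancel: -4x + 2y = 0 - 5 = -5
Simplify: 4x - 2y = 5
Locus: Perpendicular bisector of the segment from (2, -1) to (0, 0): the line 4x - 2y = 5


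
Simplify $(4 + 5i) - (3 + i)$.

(4 - 3) + (5 - 1)i = 1 + 4i


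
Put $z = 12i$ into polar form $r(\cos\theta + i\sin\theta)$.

r = |z| = sqrt(a^2 + b^2) = sqrt((0)^2 + (12)^2) = sqrt(0 + 144) = sqrt(144) = 12
a = 0 and b > 0, so z lies on the positive imaginary axis: θ = 90°
z = 12(cos 90° + i sin 90°)


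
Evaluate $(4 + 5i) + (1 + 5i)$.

(4 + 1) + (5 + 5)i = 5 + 10i


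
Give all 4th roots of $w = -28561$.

|w| = 28561, arg(w) = 180°
Root modulus = 28561^(1/4) = 13
Root arguments: θ_k = (180° + 360°k)/4 for k = 0, 1, ..., 3
Roots: 13*sqrt(2)/2 + (13*sqrt(2)/2)i, -13*sqrt(2)/2 + (13*sqrt(2)/2)i, -13*sqrt(2)/2 - (13*sqrt(2)/2)i, 13*sqrt(2)/2 - (13*sqrt(2)/2)i


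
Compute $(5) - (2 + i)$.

(5 - 2) + (0 - 1)i = 3 - i


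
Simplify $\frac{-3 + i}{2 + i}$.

Multiply numerator and denominator by conjugate (2 - i):
= (-3 + i)(2 - i) / (2^2 + 1^2)
= (-5 + 5i) / 5
= -1 + i


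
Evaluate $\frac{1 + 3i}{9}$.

Divisor is real, so divide each part by 9:
= 1/9 + (1/3)i


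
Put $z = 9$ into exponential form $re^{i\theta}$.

r = |z| = sqrt((9)^2 + (0)^2) = sqrt(81 + 0) = sqrt(81) = 9
b = 0 and a > 0, so z lies on the positive real axis: θ = 0
z = 9e^(i*0) = 9


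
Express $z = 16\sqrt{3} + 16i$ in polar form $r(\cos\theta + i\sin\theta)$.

r = |z| = sqrt(a^2 + b^2) = sqrt((16*sqrt(3))^2 + (16)^2) = sqrt(768 + 256) = sqrt(1024) = 32
θ = arctan(b/a) = arctan(16/27.7128) (quadrant-adjusted) = 30°
z = 32(cos 30° + i sin 30°)


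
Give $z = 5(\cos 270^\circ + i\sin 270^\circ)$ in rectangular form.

a = r cos θ = 5 * 0 = 0
b = r sin θ = 5 * -1 = -5
z = -5i


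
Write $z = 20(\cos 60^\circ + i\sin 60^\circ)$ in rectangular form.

a = r cos θ = 20 * 1/2 = 10
b = r sin θ = 20 * sqrt(3)/2 = 10*sqrt(3)
z = 10 + 10*sqrt(3)i


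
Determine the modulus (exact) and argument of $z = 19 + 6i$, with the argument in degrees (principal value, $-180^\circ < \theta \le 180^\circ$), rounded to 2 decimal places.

|z| = sqrt(19^2 + 6^2) = sqrt(397)
arg(z) = arctan(b/a) = arctan(6/19) (quadrant-adjusted) = 17.53°


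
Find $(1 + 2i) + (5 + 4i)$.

(1 + 5) + (2 + 4)i = 6 + 6i


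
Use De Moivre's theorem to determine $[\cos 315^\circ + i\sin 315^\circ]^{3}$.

By De Moivre: z^n = r^n(cos(nθ) + i sin(nθ))
= 1^3(cos(3*315°) + i sin(3*315°))
= 1(cos 225° + i sin 225°)
= -sqrt(2)/2 - (sqrt(2)/2)i


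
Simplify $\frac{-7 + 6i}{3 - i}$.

Multiply numerator and denominator by conjugate (3 + i):
= (-7 + 6i)(3 + i) / (3^2 + (-1)^2)
= (-27 + 11i) / 10
= -27/10 + (11/10)i


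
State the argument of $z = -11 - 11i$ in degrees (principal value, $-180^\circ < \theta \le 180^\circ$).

θ = arctan(b/a) = arctan(-11/-11) (quadrant-adjusted) = -135°


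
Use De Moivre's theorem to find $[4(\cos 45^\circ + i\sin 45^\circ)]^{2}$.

By De Moivre: z^n = r^n(cos(nθ) + i sin(nθ))
= 4^2(cos(2*45°) + i sin(2*45°))
= 16(cos 90° + i sin 90°)
= 16i


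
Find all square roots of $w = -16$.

|w| = 16, arg(w) = 180°
Root modulus = 16^(1/2) = 4
Root arguments: θ_k = (180° + 360°k)/2 for k = 0, 1, ..., 1
Roots: 4i, -4i


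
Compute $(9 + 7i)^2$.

(a + bi)^2 = a^2 - b^2 + 2abi
= 9^2 - 7^2 + 2*9*7i
= 32 + 126i


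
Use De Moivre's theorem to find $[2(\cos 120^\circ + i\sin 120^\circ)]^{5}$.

By De Moivre: z^n = r^n(cos(nθ) + i sin(nθ))
= 2^5(cos(5*120°) + i sin(5*120°))
= 32(cos 240° + i sin 240°)
= -16 - 16*sqrt(3)i


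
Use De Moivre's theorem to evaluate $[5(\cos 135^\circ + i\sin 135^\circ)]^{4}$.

By De Moivre: z^n = r^n(cos(nθ) + i sin(nθ))
= 5^4(cos(4*135°) + i sin(4*135°))
= 625(cos 180° + i sin 180°)
= -625


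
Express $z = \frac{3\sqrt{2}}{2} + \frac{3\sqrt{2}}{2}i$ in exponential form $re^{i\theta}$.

r = |z| = sqrt((3*sqrt(2)/2)^2 + (3*sqrt(2)/2)^2) = sqrt(9/2 + 9/2) = sqrt(9) = 3
θ = arctan(b/a) = arctan(2.1213/2.1213) (quadrant-adjusted) = 45° = π/4
z = 3e^(i*π/4)


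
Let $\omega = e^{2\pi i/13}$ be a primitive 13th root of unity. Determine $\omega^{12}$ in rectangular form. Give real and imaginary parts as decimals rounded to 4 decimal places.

ω^12 = e^(2πi·12/13) = e^(i·24π/13)
= cos(24π/13) + i sin(24π/13)
= 0.8855 - 0.4647i


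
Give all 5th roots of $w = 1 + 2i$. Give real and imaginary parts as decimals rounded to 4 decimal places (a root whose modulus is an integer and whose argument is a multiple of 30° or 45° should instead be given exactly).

|w| = sqrt(5) ≈ 2.236068, arg(w) ≈ 63.434949°
Root modulus = sqrt(5)^(1/5) ≈ 1.174619
Root arguments: θ_k = (arg(w) + 360°k)/5 for k = 0, 1, ..., 4
Compute each root as (root modulus)(cos θ_k + i sin θ_k) using full-precision intermediates, then round to 4 decimal places.
Roots: 1.1459 + 0.2580i, 0.1088 + 1.1696i, -1.0787 + 0.4649i, -0.7755 - 0.8823i, 0.5995 - 1.0101i


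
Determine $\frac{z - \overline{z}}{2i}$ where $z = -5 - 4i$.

z - conjugate(z) = 2bi
(z - conjugate(z))/(2i) = 2bi/(2i) = b = -4


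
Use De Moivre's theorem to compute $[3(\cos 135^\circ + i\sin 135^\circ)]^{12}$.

By De Moivre: z^n = r^n(cos(nθ) + i sin(nθ))
= 3^12(cos(12*135°) + i sin(12*135°))
= 531441(cos 180° + i sin 180°)
= -531441


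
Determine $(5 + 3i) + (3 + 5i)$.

(5 + 3) + (3 + 5)i = 8 + 8i


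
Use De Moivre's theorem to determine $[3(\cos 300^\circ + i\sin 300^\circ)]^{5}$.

By De Moivre: z^n = r^n(cos(nθ) + i sin(nθ))
= 3^5(cos(5*300°) + i sin(5*300°))
= 243(cos 60° + i sin 60°)
= 243/2 + (243*sqrt(3)/2)i


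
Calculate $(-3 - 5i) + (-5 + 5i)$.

(-3 + (-5)) + (-5 + 5)i = -8


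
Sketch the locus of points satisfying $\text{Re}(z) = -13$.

Re(z) = x where z = x + yi; the equation x = -13 is satisfied by all points with that x-coordinate
Locus: Vertical line x = -13


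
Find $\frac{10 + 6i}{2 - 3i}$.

Multiply numerator and denominator by conjugate (2 + 3i):
= (10 + 6i)(2 + 3i) / (2^2 + (-3)^2)
= (2 + 42i) / 13
= 2/13 + (42/13)i


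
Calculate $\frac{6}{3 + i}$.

Multiply numerator and denominator by conjugate (3 - i):
= (6)(3 - i) / (3^2 + 1^2)
= (18 - 6i) / 10
Divide through by 2: (9 - 3i) / 5
= 9/5 - (3/5)i


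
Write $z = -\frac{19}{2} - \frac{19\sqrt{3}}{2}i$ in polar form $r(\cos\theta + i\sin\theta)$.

r = |z| = sqrt(a^2 + b^2) = sqrt((-19/2)^2 + (-19*sqrt(3)/2)^2) = sqrt(361/4 + 1083/4) = sqrt(361) = 19
θ = arctan(b/a) = arctan(-16.4545/-9.5) (quadrant-adjusted) = 240°
z = 19(cos 240° + i sin 240°)


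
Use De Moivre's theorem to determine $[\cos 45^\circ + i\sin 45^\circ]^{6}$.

By De Moivre: z^n = r^n(cos(nθ) + i sin(nθ))
= 1^6(cos(6*45°) + i sin(6*45°))
= 1(cos 270° + i sin 270°)
= -i


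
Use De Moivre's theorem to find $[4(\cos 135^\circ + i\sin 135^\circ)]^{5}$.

By De Moivre: z^n = r^n(cos(nθ) + i sin(nθ))
= 4^5(cos(5*135°) + i sin(5*135°))
= 1024(cos 315° + i sin 315°)
= 512*sqrt(2) - 512*sqrt(2)i


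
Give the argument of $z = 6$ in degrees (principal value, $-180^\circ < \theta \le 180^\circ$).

b = 0 and a > 0, so z lies on the positive real axis: θ = 0°


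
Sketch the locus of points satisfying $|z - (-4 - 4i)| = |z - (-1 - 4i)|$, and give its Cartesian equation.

|z - z1| = |z - z2| means z is equidistant from z1 and z2,
i.e. the perpendicular bisector of the segment from (-4, -4) to (-1, -4) (midpoint (-5/2, -4)).
With z = x + yi, square both sides:
(x - (-4))^2 + (y - (-4))^2 = (x - (-1))^2 + (y - (-4))^2
The x^2 and y^2 terms cancel: 6x + 0y = 17 - 32 = -15
Simplify: x = -5/2
Locus: Perpendicular bisector of the segment from (-4, -4) to (-1, -4): the line x = -5/2


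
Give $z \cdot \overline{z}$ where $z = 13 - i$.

z * conjugate(z) = |z|^2 = a^2 + b^2
= 13^2 + (-1)^2 = 170


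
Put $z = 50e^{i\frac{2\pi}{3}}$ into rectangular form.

a = r cos θ = 50 * -1/2 = -25
b = r sin θ = 50 * sqrt(3)/2 = 25*sqrt(3)
z = -25 + 25*sqrt(3)i


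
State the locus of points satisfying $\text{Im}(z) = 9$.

Im(z) = y where z = x + yi; the equation y = 9 is satisfied by all points with that y-coordinate
Locus: Horizontal line y = 9


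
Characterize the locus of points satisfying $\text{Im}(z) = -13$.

Im(z) = y where z = x + yi; the equation y = -13 is satisfied by all points with that y-coordinate
Locus: Horizontal line y = -13


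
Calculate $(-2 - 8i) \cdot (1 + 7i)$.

(a1*a2 - b1*b2) + (a1*b2 + b1*a2)i
= (-2 - (-56)) + (-14 + (-8))i
= 54 - 22i


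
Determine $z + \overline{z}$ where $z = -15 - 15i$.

z + conjugate(z) = (a + bi) + (a - bi) = 2a
= 2 * (-15) = -30


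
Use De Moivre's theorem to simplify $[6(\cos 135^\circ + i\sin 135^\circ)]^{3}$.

By De Moivre: z^n = r^n(cos(nθ) + i sin(nθ))
= 6^3(cos(3*135°) + i sin(3*135°))
= 216(cos 45° + i sin 45°)
= 108*sqrt(2) + 108*sqrt(2)i


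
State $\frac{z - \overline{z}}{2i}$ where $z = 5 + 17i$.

z - conjugate(z) = 2bi
(z - conjugate(z))/(2i) = 2bi/(2i) = b = 17


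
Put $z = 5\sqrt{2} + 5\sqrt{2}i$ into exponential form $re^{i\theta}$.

r = |z| = sqrt((5*sqrt(2))^2 + (5*sqrt(2))^2) = sqrt(50 + 50) = sqrt(100) = 10
θ = arctan(b/a) = arctan(7.0711/7.0711) (quadrant-adjusted) = 45° = π/4
z = 10e^(i*π/4)


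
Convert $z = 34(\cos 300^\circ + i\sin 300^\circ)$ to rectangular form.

a = r cos θ = 34 * 1/2 = 17
b = r sin θ = 34 * -sqrt(3)/2 = -17*sqrt(3)
z = 17 - 17*sqrt(3)i


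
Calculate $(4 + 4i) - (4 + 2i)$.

(4 - 4) + (4 - 2)i = 2i


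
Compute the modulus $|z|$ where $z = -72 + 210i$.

|z| = sqrt(a^2 + b^2) = sqrt((-72)^2 + 210^2) = sqrt(49284) = 222


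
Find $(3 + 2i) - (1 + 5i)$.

(3 - 1) + (2 - 5)i = 2 - 3i


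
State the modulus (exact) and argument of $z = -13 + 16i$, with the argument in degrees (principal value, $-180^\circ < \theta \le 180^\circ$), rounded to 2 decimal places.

|z| = sqrt((-13)^2 + 16^2) = sqrt(425)
arg(z) = arctan(b/a) = arctan(16/-13) (quadrant-adjusted) = 129.09°


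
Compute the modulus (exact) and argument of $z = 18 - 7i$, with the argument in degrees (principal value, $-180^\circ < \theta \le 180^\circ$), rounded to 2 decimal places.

|z| = sqrt(18^2 + (-7)^2) = sqrt(373)
arg(z) = arctan(b/a) = arctan(-7/18) (quadrant-adjusted) = -21.25°


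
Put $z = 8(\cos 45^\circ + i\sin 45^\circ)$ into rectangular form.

a = r cos θ = 8 * sqrt(2)/2 = 4*sqrt(2)
b = r sin θ = 8 * sqrt(2)/2 = 4*sqrt(2)
z = 4*sqrt(2) + 4*sqrt(2)i


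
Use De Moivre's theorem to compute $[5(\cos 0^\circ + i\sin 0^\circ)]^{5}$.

By De Moivre: z^n = r^n(cos(nθ) + i sin(nθ))
= 5^5(cos(5*0°) + i sin(5*0°))
= 3125(cos 0° + i sin 0°)
= 3125


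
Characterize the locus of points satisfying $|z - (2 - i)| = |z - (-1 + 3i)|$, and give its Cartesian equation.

|z - z1| = |z - z2| means z is equidistant from z1 and z2,
i.e. the perpendicular bisector of the segment from (2, -1) to (-1, 3) (midpoint (1/2, 1)).
With z = x + yi, square both sides:
(x - 2)^2 + (y - (-1))^2 = (x - (-1))^2 + (y - 3)^2
The x^2 and y^2 terms cancel: -6x + 8y = 10 - 5 = 5
Simplify: 6x - 8y = -5
Locus: Perpendicular bisector of the segment from (2, -1) to (-1, 3): the line 6x - 8y = -5


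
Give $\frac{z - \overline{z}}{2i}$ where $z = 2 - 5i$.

z - conjugate(z) = 2bi
(z - conjugate(z))/(2i) = 2bi/(2i) = b = -5


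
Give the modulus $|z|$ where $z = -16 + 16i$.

|z| = sqrt(a^2 + b^2) = sqrt((-16)^2 + 16^2) = sqrt(512) = sqrt(512)


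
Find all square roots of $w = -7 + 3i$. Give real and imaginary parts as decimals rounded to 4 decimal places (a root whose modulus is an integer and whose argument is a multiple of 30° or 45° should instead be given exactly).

|w| = sqrt(58) ≈ 7.615773, arg(w) ≈ 156.801409°
Root modulus = sqrt(58)^(1/2) ≈ 2.759669
Root arguments: θ_k = (arg(w) + 360°k)/2 for k = 0, 1, ..., 1
Compute each root as (root modulus)(cos θ_k + i sin θ_k) using full-precision intermediates, then round to 4 decimal places.
Roots: 0.5549 + 2.7033i, -0.5549 - 2.7033i


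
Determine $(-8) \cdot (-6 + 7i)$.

(a1*a2 - b1*b2) + (a1*b2 + b1*a2)i
= (48 - 0) + (-56 + 0)i
= 48 - 56i


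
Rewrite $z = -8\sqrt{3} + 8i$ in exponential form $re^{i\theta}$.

r = |z| = sqrt((-8*sqrt(3))^2 + (8)^2) = sqrt(192 + 64) = sqrt(256) = 16
θ = arctan(b/a) = arctan(8/-13.8564) (quadrant-adjusted) = 150° = 5π/6
z = 16e^(i*5π/6)


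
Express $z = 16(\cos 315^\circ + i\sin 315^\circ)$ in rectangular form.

a = r cos θ = 16 * sqrt(2)/2 = 8*sqrt(2)
b = r sin θ = 16 * -sqrt(2)/2 = -8*sqrt(2)
z = 8*sqrt(2) - 8*sqrt(2)i


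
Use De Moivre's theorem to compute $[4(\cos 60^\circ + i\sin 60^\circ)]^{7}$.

By De Moivre: z^n = r^n(cos(nθ) + i sin(nθ))
= 4^7(cos(7*60°) + i sin(7*60°))
= 16384(cos 60° + i sin 60°)
= 8192 + 8192*sqrt(3)i


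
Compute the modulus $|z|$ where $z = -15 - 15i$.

|z| = sqrt(a^2 + b^2) = sqrt((-15)^2 + (-15)^2) = sqrt(450) = sqrt(450)


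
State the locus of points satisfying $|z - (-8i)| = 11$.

|z - z0| = r describes a circle centered at z0 with radius r
Here z0 = -8i and r = 11
Locus: Circle centered at (0, -8) with radius 11


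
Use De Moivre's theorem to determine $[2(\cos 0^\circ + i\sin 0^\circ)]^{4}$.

By De Moivre: z^n = r^n(cos(nθ) + i sin(nθ))
= 2^4(cos(4*0°) + i sin(4*0°))
= 16(cos 0° + i sin 0°)
= 16


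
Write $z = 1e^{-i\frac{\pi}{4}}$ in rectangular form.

a = r cos θ = 1 * sqrt(2)/2 = sqrt(2)/2
b = r sin θ = 1 * -sqrt(2)/2 = -sqrt(2)/2
z = sqrt(2)/2 - (sqrt(2)/2)i


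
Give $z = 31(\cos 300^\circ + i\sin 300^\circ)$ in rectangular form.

a = r cos θ = 31 * 1/2 = 31/2
b = r sin θ = 31 * -sqrt(3)/2 = -31*sqrt(3)/2
z = 31/2 - (31*sqrt(3)/2)i


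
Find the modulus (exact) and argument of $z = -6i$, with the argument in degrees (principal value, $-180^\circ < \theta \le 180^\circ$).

|z| = sqrt(0^2 + (-6)^2) = 6
a = 0 and b < 0, so z lies on the negative imaginary axis: arg(z) = -90°


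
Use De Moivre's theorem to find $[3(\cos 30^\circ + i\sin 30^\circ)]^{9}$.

By De Moivre: z^n = r^n(cos(nθ) + i sin(nθ))
= 3^9(cos(9*30°) + i sin(9*30°))
= 19683(cos 270° + i sin 270°)
= -19683i


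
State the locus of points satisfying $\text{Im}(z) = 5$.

Im(z) = y where z = x + yi; the equation y = 5 is satisfied by all points with that y-coordinate
Locus: Horizontal line y = 5


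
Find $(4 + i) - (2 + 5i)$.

(4 - 2) + (1 - 5)i = 2 - 4i


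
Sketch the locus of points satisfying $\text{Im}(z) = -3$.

Im(z) = y where z = x + yi; the equation y = -3 is satisfied by all points with that y-coordinate
Locus: Horizontal line y = -3


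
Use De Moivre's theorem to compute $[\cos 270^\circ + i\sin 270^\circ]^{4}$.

By De Moivre: z^n = r^n(cos(nθ) + i sin(nθ))
= 1^4(cos(4*270°) + i sin(4*270°))
= 1(cos 0° + i sin 0°)
= 1


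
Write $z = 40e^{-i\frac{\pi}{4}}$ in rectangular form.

a = r cos θ = 40 * sqrt(2)/2 = 20*sqrt(2)
b = r sin θ = 40 * -sqrt(2)/2 = -20*sqrt(2)
z = 20*sqrt(2) - 20*sqrt(2)i


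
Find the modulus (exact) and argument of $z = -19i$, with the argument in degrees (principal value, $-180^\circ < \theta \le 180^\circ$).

|z| = sqrt(0^2 + (-19)^2) = 19
a = 0 and b < 0, so z lies on the negative imaginary axis: arg(z) = -90°


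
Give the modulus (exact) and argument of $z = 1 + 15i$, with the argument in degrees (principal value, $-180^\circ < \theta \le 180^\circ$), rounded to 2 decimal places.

|z| = sqrt(1^2 + 15^2) = sqrt(226)
arg(z) = arctan(b/a) = arctan(15/1) (quadrant-adjusted) = 86.19°


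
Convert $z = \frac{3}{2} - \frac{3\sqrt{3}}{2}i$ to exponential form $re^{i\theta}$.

r = |z| = sqrt((3/2)^2 + (-3*sqrt(3)/2)^2) = sqrt(9/4 + 27/4) = sqrt(9) = 3
θ = arctan(b/a) = arctan(-2.5981/1.5) (quadrant-adjusted) = -60° = -π/3
z = 3e^(-i*π/3)


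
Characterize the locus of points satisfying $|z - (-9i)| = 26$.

|z - z0| = r describes a circle centered at z0 with radius r
Here z0 = -9i and r = 26
Locus: Circle centered at (0, -9) with radius 26


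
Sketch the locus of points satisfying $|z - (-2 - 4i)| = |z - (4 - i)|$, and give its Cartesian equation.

|z - z1| = |z - z2| means z is equidistant from z1 and z2,
i.e. the perpendicular bisector of the segment from (-2, -4) to (4, -1) (midpoint (1, -5/2)).
With z = x + yi, square both sides:
(x - (-2))^2 + (y - (-4))^2 = (x - 4)^2 + (y - (-1))^2
The x^2 and y^2 terms cancel: 12x + 6y = 17 - 20 = -3
Simplify: 4x + 2y = -1
Locus: Perpendicular bisector of the segment from (-2, -4) to (4, -1): the line 4x + 2y = -1


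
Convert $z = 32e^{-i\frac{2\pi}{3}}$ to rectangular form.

a = r cos θ = 32 * -1/2 = -16
b = r sin θ = 32 * -sqrt(3)/2 = -16*sqrt(3)
z = -16 - 16*sqrt(3)i


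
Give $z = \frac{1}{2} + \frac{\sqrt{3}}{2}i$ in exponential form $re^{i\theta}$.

r = |z| = sqrt((1/2)^2 + (sqrt(3)/2)^2) = sqrt(1/4 + 3/4) = sqrt(1) = 1
θ = arctan(b/a) = arctan(0.866/0.5) (quadrant-adjusted) = 60° = π/3
z = 1e^(i*π/3)


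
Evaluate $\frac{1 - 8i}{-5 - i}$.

Multiply numerator and denominator by conjugate (-5 + i):
= (1 - 8i)(-5 + i) / ((-5)^2 + (-1)^2)
= (3 + 41i) / 26
= 3/26 + (41/26)i


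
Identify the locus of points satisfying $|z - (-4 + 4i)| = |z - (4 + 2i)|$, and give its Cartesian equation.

|z - z1| = |z - z2| means z is equidistant from z1 and z2,
i.e. the perpendicular bisector of the segment from (-4, 4) to (4, 2) (midpoint (0, 3)).
With z = x + yi, square both sides:
(x - (-4))^2 + (y - 4)^2 = (x - 4)^2 + (y - 2)^2
The x^2 and y^2 terms cancel: 16x + (-4)y = 20 - 32 = -12
Simplify: 4x - y = -3
Locus: Perpendicular bisector of the segment from (-4, 4) to (4, 2): the line 4x - y = -3


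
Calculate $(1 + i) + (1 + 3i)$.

(1 + 1) + (1 + 3)i = 2 + 4i


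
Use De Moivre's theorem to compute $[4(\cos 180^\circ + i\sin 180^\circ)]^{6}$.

By De Moivre: z^n = r^n(cos(nθ) + i sin(nθ))
= 4^6(cos(6*180°) + i sin(6*180°))
= 4096(cos 0° + i sin 0°)
= 4096


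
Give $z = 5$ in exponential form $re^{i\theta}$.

r = |z| = sqrt((5)^2 + (0)^2) = sqrt(25 + 0) = sqrt(25) = 5
b = 0 and a > 0, so z lies on the positive real axis: θ = 0
z = 5e^(i*0) = 5


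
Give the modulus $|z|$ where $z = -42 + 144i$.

|z| = sqrt(a^2 + b^2) = sqrt((-42)^2 + 144^2) = sqrt(22500) = 150


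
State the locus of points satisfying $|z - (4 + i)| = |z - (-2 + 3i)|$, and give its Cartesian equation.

|z - z1| = |z - z2| means z is equidistant from z1 and z2,
i.e. the perpendicular bisector of the segment from (4, 1) to (-2, 3) (midpoint (1, 2)).
With z = x + yi, square both sides:
(x - 4)^2 + (y - 1)^2 = (x - (-2))^2 + (y - 3)^2
The x^2 and y^2 terms cancel: -12x + 4y = 13 - 17 = -4
Simplify: 3x - y = 1
Locus: Perpendicular bisector of the segment from (4, 1) to (-2, 3): the line 3x - y = 1


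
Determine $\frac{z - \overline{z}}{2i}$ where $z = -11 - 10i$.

z - conjugate(z) = 2bi
(z - conjugate(z))/(2i) = 2bi/(2i) = b = -10


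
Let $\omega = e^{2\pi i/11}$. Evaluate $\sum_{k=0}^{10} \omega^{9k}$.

Let ζ = ω^9 = e^(2πi·9/11). Since 11 ∤ 9, ζ ≠ 1.
Sum = Σ_{k=0}^{10} ζ^k = (ζ^11 - 1)/(ζ - 1) = (ω^{9·11} - 1)/(ζ - 1) = (1 - 1)/(ζ - 1) = 0


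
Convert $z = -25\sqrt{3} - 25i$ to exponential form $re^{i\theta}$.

r = |z| = sqrt((-25*sqrt(3))^2 + (-25)^2) = sqrt(1875 + 625) = sqrt(2500) = 50
θ = arctan(b/a) = arctan(-25/-43.3013) (quadrant-adjusted) = 210° = 7π/6
z = 50e^(i*7π/6)


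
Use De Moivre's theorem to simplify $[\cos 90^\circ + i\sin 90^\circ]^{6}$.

By De Moivre: z^n = r^n(cos(nθ) + i sin(nθ))
= 1^6(cos(6*90°) + i sin(6*90°))
= 1(cos 180° + i sin 180°)
= -1


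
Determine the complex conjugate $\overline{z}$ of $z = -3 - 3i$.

If z = a + bi, then conjugate(z) = a - bi
conjugate(-3 - 3i) = -3 + 3i


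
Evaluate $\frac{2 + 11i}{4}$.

Divisor is real, so divide each part by 4:
= 1/2 + (11/4)i


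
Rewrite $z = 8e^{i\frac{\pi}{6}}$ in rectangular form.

a = r cos θ = 8 * sqrt(3)/2 = 4*sqrt(3)
b = r sin θ = 8 * 1/2 = 4
z = 4*sqrt(3) + 4i


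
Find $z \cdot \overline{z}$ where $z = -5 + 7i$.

z * conjugate(z) = |z|^2 = a^2 + b^2
= (-5)^2 + 7^2 = 74


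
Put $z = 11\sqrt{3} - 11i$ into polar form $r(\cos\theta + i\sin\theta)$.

r = |z| = sqrt(a^2 + b^2) = sqrt((11*sqrt(3))^2 + (-11)^2) = sqrt(363 + 121) = sqrt(484) = 22
θ = arctan(b/a) = arctan(-11/19.0526) (quadrant-adjusted) = 330°
z = 22(cos 330° + i sin 330°)


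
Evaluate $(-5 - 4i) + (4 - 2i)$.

(-5 + 4) + (-4 + (-2))i = -1 - 6i


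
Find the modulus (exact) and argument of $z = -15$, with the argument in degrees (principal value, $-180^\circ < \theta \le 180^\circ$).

|z| = sqrt((-15)^2 + 0^2) = 15
b = 0 and a < 0, so z lies on the negative real axis: arg(z) = 180°


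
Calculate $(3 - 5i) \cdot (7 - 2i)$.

(a1*a2 - b1*b2) + (a1*b2 + b1*a2)i
= (21 - 10) + (-6 + (-35))i
= 11 - 41i


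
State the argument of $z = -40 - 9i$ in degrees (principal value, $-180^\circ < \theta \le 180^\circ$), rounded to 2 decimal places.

θ = arctan(b/a) = arctan(-9/-40) (quadrant-adjusted) = -167.32°


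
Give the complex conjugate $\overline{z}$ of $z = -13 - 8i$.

If z = a + bi, then conjugate(z) = a - bi
conjugate(-13 - 8i) = -13 + 8i


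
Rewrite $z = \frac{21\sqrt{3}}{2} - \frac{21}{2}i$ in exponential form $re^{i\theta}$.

r = |z| = sqrt((21*sqrt(3)/2)^2 + (-21/2)^2) = sqrt(1323/4 + 441/4) = sqrt(441) = 21
θ = arctan(b/a) = arctan(-10.5/18.1865) (quadrant-adjusted) = -30° = -π/6
z = 21e^(-i*π/6)


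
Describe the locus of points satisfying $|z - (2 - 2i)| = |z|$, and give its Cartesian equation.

|z - z1| = |z - z2| means z is equidistant from z1 and z2,
i.e. the perpendicular bisector of the segment from (2, -2) to (0, 0) (midpoint (1, -1)).
With z = x + yi, square both sides:
(x - 2)^2 + (y - (-2))^2 = (x - 0)^2 + (y - 0)^2
The x^2 and y^2 terms cancel: -4x + 4y = 0 - 8 = -8
Simplify: x - y = 2
Locus: Perpendicular bisector of the segment from (2, -2) to (0, 0): the line x - y = 2


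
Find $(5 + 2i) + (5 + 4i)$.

(5 + 5) + (2 + 4)i = 10 + 6i


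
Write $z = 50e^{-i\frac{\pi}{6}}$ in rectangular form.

a = r cos θ = 50 * sqrt(3)/2 = 25*sqrt(3)
b = r sin θ = 50 * -1/2 = -25
z = 25*sqrt(3) - 25i


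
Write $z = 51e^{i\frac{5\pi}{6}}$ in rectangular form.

a = r cos θ = 51 * -sqrt(3)/2 = -51*sqrt(3)/2
b = r sin θ = 51 * 1/2 = 51/2
z = -51*sqrt(3)/2 + (51/2)i


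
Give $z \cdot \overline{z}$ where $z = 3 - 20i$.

z * conjugate(z) = |z|^2 = a^2 + b^2
= 3^2 + (-20)^2 = 409


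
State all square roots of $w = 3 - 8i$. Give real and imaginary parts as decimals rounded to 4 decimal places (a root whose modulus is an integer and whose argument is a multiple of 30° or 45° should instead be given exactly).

|w| = sqrt(73) ≈ 8.544004, arg(w) ≈ 290.556045°
Root modulus = sqrt(73)^(1/2) ≈ 2.923013
Root arguments: θ_k = (arg(w) + 360°k)/2 for k = 0, 1, ..., 1
Compute each root as (root modulus)(cos θ_k + i sin θ_k) using full-precision intermediates, then round to 4 decimal places.
Roots: -2.4025 + 1.6649i, 2.4025 - 1.6649i


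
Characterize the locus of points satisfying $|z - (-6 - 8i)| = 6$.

|z - z0| = r describes a circle centered at z0 with radius r
Here z0 = -6 - 8i and r = 6
Locus: Circle centered at (-6, -8) with radius 6


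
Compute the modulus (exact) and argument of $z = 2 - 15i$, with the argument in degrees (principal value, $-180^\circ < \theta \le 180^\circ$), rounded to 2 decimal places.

|z| = sqrt(2^2 + (-15)^2) = sqrt(229)
arg(z) = arctan(b/a) = arctan(-15/2) (quadrant-adjusted) = -82.41°


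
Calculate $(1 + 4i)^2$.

(a + bi)^2 = a^2 - b^2 + 2abi
= 1^2 - 4^2 + 2*1*4i
= -15 + 8i


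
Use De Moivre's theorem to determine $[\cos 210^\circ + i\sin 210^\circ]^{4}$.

By De Moivre: z^n = r^n(cos(nθ) + i sin(nθ))
= 1^4(cos(4*210°) + i sin(4*210°))
= 1(cos 120° + i sin 120°)
= -1/2 + (sqrt(3)/2)i


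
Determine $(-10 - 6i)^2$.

(a + bi)^2 = a^2 - b^2 + 2abi
= (-10)^2 - (-6)^2 + 2*(-10)*(-6)i
= 64 + 120i


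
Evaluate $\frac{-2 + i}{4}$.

Divisor is real, so divide each part by 4:
= -1/2 + (1/4)i


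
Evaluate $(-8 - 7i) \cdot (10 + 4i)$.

(a1*a2 - b1*b2) + (a1*b2 + b1*a2)i
= (-80 - (-28)) + (-32 + (-70))i
= -52 - 102i


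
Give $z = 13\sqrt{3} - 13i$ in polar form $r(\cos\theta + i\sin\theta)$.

r = |z| = sqrt(a^2 + b^2) = sqrt((13*sqrt(3))^2 + (-13)^2) = sqrt(507 + 169) = sqrt(676) = 26
θ = arctan(b/a) = arctan(-13/22.5167) (quadrant-adjusted) = 330°
z = 26(cos 330° + i sin 330°)


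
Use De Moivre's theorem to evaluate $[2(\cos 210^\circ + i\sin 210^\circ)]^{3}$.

By De Moivre: z^n = r^n(cos(nθ) + i sin(nθ))
= 2^3(cos(3*210°) + i sin(3*210°))
= 8(cos 270° + i sin 270°)
= -8i


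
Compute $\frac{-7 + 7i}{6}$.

Divisor is real, so divide each part by 6:
= -7/6 + (7/6)i


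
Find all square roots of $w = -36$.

|w| = 36, arg(w) = 180°
Root modulus = 36^(1/2) = 6
Root arguments: θ_k = (180° + 360°k)/2 for k = 0, 1, ..., 1
Roots: 6i, -6i


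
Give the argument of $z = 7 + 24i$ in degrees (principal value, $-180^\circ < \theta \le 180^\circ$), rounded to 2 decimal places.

θ = arctan(b/a) = arctan(24/7) (quadrant-adjusted) = 73.74°


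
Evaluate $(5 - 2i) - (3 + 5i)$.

(5 - 3) + (-2 - 5)i = 2 - 7i


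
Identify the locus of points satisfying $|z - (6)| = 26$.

|z - z0| = r describes a circle centered at z0 with radius r
Here z0 = 6 and r = 26
Locus: Circle centered at (6, 0) with radius 26


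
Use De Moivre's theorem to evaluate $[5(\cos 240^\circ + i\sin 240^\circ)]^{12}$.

By De Moivre: z^n = r^n(cos(nθ) + i sin(nθ))
= 5^12(cos(12*240°) + i sin(12*240°))
= 244140625(cos 0° + i sin 0°)
= 244140625


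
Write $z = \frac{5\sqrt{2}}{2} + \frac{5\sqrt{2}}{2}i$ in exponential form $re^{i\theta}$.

r = |z| = sqrt((5*sqrt(2)/2)^2 + (5*sqrt(2)/2)^2) = sqrt(25/2 + 25/2) = sqrt(25) = 5
θ = arctan(b/a) = arctan(3.5355/3.5355) (quadrant-adjusted) = 45° = π/4
z = 5e^(i*π/4)


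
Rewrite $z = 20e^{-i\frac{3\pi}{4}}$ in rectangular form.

a = r cos θ = 20 * -sqrt(2)/2 = -10*sqrt(2)
b = r sin θ = 20 * -sqrt(2)/2 = -10*sqrt(2)
z = -10*sqrt(2) - 10*sqrt(2)i


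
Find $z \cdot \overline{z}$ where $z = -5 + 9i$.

z * conjugate(z) = |z|^2 = a^2 + b^2
= (-5)^2 + 9^2 = 106


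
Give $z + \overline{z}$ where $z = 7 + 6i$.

z + conjugate(z) = (a + bi) + (a - bi) = 2a
= 2 * 7 = 14


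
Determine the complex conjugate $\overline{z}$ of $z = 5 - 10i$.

If z = a + bi, then conjugate(z) = a - bi
conjugate(5 - 10i) = 5 + 10i


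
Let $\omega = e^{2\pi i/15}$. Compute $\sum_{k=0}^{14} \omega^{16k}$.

Let ζ = ω^16 = e^(2πi·16/15). Since 15 ∤ 16, ζ ≠ 1.
Sum = Σ_{k=0}^{14} ζ^k = (ζ^15 - 1)/(ζ - 1) = (ω^{16·15} - 1)/(ζ - 1) = (1 - 1)/(ζ - 1) = 0


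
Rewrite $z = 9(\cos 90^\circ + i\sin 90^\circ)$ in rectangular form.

a = r cos θ = 9 * 0 = 0
b = r sin θ = 9 * 1 = 9
z = 9i


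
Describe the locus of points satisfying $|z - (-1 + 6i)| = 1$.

|z - z0| = r describes a circle centered at z0 with radius r
Here z0 = -1 + 6i and r = 1
Locus: Circle centered at (-1, 6) with radius 1


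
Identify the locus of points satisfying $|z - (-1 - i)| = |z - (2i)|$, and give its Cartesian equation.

|z - z1| = |z - z2| means z is equidistant from z1 and z2,
i.e. the perpendicular bisector of the segment from (-1, -1) to (0, 2) (midpoint (-1/2, 1/2)).
With z = x + yi, square both sides:
(x - (-1))^2 + (y - (-1))^2 = (x - 0)^2 + (y - 2)^2
The x^2 and y^2 terms cancel: 2x + 6y = 4 - 2 = 2
Simplify: x + 3y = 1
Locus: Perpendicular bisector of the segment from (-1, -1) to (0, 2): the line x + 3y = 1


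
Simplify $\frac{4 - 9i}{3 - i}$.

Multiply numerator and denominator by conjugate (3 + i):
= (4 - 9i)(3 + i) / (3^2 + (-1)^2)
= (21 - 23i) / 10
= 21/10 - (23/10)i


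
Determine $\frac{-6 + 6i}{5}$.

Divisor is real, so divide each part by 5:
= -6/5 + (6/5)i


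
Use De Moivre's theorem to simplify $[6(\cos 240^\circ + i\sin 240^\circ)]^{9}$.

By De Moivre: z^n = r^n(cos(nθ) + i sin(nθ))
= 6^9(cos(9*240°) + i sin(9*240°))
= 10077696(cos 0° + i sin 0°)
= 10077696
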